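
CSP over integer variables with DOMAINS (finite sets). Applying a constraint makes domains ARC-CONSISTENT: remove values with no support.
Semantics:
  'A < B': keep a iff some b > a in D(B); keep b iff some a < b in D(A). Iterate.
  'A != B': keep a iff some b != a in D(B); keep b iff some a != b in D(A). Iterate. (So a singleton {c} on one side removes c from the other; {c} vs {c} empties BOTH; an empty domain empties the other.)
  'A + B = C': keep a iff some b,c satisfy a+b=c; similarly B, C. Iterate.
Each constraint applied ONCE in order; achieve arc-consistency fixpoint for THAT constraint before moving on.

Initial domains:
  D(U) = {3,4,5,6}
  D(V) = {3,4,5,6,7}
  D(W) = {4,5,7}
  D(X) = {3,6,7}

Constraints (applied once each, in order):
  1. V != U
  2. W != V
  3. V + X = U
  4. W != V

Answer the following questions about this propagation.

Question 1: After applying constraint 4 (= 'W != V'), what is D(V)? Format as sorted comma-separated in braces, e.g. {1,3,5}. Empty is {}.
Answer: {3}

Derivation:
Constraint 1 (V != U) on D(V)={3,4,5,6,7} D(U)={3,4,5,6}: no change
Constraint 2 (W != V) on D(W)={4,5,7} D(V)={3,4,5,6,7}: no change
Constraint 3 (V + X = U) on D(V)={3,4,5,6,7} D(X)={3,6,7} D(U)={3,4,5,6}: V {3,4,5,6,7}->{3}; X {3,6,7}->{3}; U {3,4,5,6}->{6}
Constraint 4 (W != V) on D(W)={4,5,7} D(V)={3}: no change
So after constraint 4: D(V) = {3}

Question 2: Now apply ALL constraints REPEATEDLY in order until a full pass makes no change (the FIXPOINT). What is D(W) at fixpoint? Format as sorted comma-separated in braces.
pass 0 (initial): D(W)={4,5,7}
pass 1: U {3,4,5,6}->{6}; V {3,4,5,6,7}->{3}; X {3,6,7}->{3}
pass 2: no change
Fixpoint after 2 passes: D(W) = {4,5,7}

Answer: {4,5,7}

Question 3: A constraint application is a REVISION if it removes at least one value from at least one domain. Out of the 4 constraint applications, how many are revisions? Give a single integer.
Constraint 1 (V != U) on D(V)={3,4,5,6,7} D(U)={3,4,5,6}: no change => not a revision
Constraint 2 (W != V) on D(W)={4,5,7} D(V)={3,4,5,6,7}: no change => not a revision
Constraint 3 (V + X = U) on D(V)={3,4,5,6,7} D(X)={3,6,7} D(U)={3,4,5,6}: V {3,4,5,6,7}->{3}; X {3,6,7}->{3}; U {3,4,5,6}->{6} => REVISION
Constraint 4 (W != V) on D(W)={4,5,7} D(V)={3}: no change => not a revision
Total revisions = 1

Answer: 1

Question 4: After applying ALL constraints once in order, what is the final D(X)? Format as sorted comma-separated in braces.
Constraint 1 (V != U) on D(V)={3,4,5,6,7} D(U)={3,4,5,6}: no change
Constraint 2 (W != V) on D(W)={4,5,7} D(V)={3,4,5,6,7}: no change
Constraint 3 (V + X = U) on D(V)={3,4,5,6,7} D(X)={3,6,7} D(U)={3,4,5,6}: V {3,4,5,6,7}->{3}; X {3,6,7}->{3}; U {3,4,5,6}->{6}
Constraint 4 (W != V) on D(W)={4,5,7} D(V)={3}: no change
So after all 4 constraints: D(X) = {3}

Answer: {3}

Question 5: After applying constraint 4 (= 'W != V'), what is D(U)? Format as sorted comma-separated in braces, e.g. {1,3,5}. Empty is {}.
Answer: {6}

Derivation:
Constraint 1 (V != U) on D(V)={3,4,5,6,7} D(U)={3,4,5,6}: no change
Constraint 2 (W != V) on D(W)={4,5,7} D(V)={3,4,5,6,7}: no change
Constraint 3 (V + X = U) on D(V)={3,4,5,6,7} D(X)={3,6,7} D(U)={3,4,5,6}: V {3,4,5,6,7}->{3}; X {3,6,7}->{3}; U {3,4,5,6}->{6}
Constraint 4 (W != V) on D(W)={4,5,7} D(V)={3}: no change
So after constraint 4: D(U) = {6}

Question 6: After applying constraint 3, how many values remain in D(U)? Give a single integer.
Answer: 1

Derivation:
Constraint 1 (V != U) on D(V)={3,4,5,6,7} D(U)={3,4,5,6}: no change
Constraint 2 (W != V) on D(W)={4,5,7} D(V)={3,4,5,6,7}: no change
Constraint 3 (V + X = U) on D(V)={3,4,5,6,7} D(X)={3,6,7} D(U)={3,4,5,6}: V {3,4,5,6,7}->{3}; X {3,6,7}->{3}; U {3,4,5,6}->{6}
So after constraint 3: D(U)={6}, size = 1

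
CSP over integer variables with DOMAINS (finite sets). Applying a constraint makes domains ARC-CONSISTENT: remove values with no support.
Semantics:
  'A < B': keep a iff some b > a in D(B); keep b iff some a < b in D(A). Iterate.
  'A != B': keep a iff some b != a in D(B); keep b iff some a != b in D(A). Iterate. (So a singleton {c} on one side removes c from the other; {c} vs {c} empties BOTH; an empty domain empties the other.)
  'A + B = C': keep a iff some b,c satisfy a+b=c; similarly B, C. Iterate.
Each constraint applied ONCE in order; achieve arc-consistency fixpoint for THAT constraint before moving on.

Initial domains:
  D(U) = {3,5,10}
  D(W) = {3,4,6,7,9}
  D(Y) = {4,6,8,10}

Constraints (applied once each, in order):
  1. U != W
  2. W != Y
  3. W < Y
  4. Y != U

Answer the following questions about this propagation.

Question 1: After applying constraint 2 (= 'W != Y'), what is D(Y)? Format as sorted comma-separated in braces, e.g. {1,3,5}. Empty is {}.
Constraint 1 (U != W) on D(U)={3,5,10} D(W)={3,4,6,7,9}: no change
Constraint 2 (W != Y) on D(W)={3,4,6,7,9} D(Y)={4,6,8,10}: no change
So after constraint 2: D(Y) = {4,6,8,10}

Answer: {4,6,8,10}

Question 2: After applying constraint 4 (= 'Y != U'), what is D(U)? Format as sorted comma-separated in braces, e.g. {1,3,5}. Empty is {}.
Answer: {3,5,10}

Derivation:
Constraint 1 (U != W) on D(U)={3,5,10} D(W)={3,4,6,7,9}: no change
Constraint 2 (W != Y) on D(W)={3,4,6,7,9} D(Y)={4,6,8,10}: no change
Constraint 3 (W < Y) on D(W)={3,4,6,7,9} D(Y)={4,6,8,10}: no change
Constraint 4 (Y != U) on D(Y)={4,6,8,10} D(U)={3,5,10}: no change
So after constraint 4: D(U) = {3,5,10}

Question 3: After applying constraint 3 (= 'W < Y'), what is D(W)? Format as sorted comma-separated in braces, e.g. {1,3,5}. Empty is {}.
Answer: {3,4,6,7,9}

Derivation:
Constraint 1 (U != W) on D(U)={3,5,10} D(W)={3,4,6,7,9}: no change
Constraint 2 (W != Y) on D(W)={3,4,6,7,9} D(Y)={4,6,8,10}: no change
Constraint 3 (W < Y) on D(W)={3,4,6,7,9} D(Y)={4,6,8,10}: no change
So after constraint 3: D(W) = {3,4,6,7,9}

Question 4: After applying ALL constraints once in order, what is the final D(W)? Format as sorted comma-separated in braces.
Answer: {3,4,6,7,9}

Derivation:
Constraint 1 (U != W) on D(U)={3,5,10} D(W)={3,4,6,7,9}: no change
Constraint 2 (W != Y) on D(W)={3,4,6,7,9} D(Y)={4,6,8,10}: no change
Constraint 3 (W < Y) on D(W)={3,4,6,7,9} D(Y)={4,6,8,10}: no change
Constraint 4 (Y != U) on D(Y)={4,6,8,10} D(U)={3,5,10}: no change
So after all 4 constraints: D(W) = {3,4,6,7,9}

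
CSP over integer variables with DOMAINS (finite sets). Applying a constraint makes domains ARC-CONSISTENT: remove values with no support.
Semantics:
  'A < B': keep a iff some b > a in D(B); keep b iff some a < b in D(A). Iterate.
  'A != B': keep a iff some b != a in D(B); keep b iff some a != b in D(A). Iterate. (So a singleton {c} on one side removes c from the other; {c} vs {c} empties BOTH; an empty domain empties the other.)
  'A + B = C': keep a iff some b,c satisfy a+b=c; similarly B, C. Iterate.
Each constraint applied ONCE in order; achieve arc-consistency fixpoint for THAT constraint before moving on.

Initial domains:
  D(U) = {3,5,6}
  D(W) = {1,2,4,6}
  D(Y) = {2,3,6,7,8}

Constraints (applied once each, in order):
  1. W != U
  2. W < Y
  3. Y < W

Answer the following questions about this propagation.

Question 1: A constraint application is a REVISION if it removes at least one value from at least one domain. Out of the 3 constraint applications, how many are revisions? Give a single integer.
Answer: 1

Derivation:
Constraint 1 (W != U) on D(W)={1,2,4,6} D(U)={3,5,6}: no change => not a revision
Constraint 2 (W < Y) on D(W)={1,2,4,6} D(Y)={2,3,6,7,8}: no change => not a revision
Constraint 3 (Y < W) on D(Y)={2,3,6,7,8} D(W)={1,2,4,6}: Y {2,3,6,7,8}->{2,3}; W {1,2,4,6}->{4,6} => REVISION
Total revisions = 1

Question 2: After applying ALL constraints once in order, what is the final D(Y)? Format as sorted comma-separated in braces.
Constraint 1 (W != U) on D(W)={1,2,4,6} D(U)={3,5,6}: no change
Constraint 2 (W < Y) on D(W)={1,2,4,6} D(Y)={2,3,6,7,8}: no change
Constraint 3 (Y < W) on D(Y)={2,3,6,7,8} D(W)={1,2,4,6}: Y {2,3,6,7,8}->{2,3}; W {1,2,4,6}->{4,6}
So after all 3 constraints: D(Y) = {2,3}

Answer: {2,3}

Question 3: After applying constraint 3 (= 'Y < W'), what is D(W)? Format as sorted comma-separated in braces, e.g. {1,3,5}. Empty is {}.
Answer: {4,6}

Derivation:
Constraint 1 (W != U) on D(W)={1,2,4,6} D(U)={3,5,6}: no change
Constraint 2 (W < Y) on D(W)={1,2,4,6} D(Y)={2,3,6,7,8}: no change
Constraint 3 (Y < W) on D(Y)={2,3,6,7,8} D(W)={1,2,4,6}: Y {2,3,6,7,8}->{2,3}; W {1,2,4,6}->{4,6}
So after constraint 3: D(W) = {4,6}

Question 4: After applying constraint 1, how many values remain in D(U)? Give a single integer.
Answer: 3

Derivation:
Constraint 1 (W != U) on D(W)={1,2,4,6} D(U)={3,5,6}: no change
So after constraint 1: D(U)={3,5,6}, size = 3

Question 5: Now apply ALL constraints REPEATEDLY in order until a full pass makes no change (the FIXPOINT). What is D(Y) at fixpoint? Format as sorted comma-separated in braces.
pass 0 (initial): D(Y)={2,3,6,7,8}
pass 1: W {1,2,4,6}->{4,6}; Y {2,3,6,7,8}->{2,3}
pass 2: W {4,6}->{}; Y {2,3}->{}
pass 3: U {3,5,6}->{}
pass 4: no change
Fixpoint after 4 passes: D(Y) = {}

Answer: {}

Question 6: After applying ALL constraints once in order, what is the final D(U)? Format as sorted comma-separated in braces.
Constraint 1 (W != U) on D(W)={1,2,4,6} D(U)={3,5,6}: no change
Constraint 2 (W < Y) on D(W)={1,2,4,6} D(Y)={2,3,6,7,8}: no change
Constraint 3 (Y < W) on D(Y)={2,3,6,7,8} D(W)={1,2,4,6}: Y {2,3,6,7,8}->{2,3}; W {1,2,4,6}->{4,6}
So after all 3 constraints: D(U) = {3,5,6}

Answer: {3,5,6}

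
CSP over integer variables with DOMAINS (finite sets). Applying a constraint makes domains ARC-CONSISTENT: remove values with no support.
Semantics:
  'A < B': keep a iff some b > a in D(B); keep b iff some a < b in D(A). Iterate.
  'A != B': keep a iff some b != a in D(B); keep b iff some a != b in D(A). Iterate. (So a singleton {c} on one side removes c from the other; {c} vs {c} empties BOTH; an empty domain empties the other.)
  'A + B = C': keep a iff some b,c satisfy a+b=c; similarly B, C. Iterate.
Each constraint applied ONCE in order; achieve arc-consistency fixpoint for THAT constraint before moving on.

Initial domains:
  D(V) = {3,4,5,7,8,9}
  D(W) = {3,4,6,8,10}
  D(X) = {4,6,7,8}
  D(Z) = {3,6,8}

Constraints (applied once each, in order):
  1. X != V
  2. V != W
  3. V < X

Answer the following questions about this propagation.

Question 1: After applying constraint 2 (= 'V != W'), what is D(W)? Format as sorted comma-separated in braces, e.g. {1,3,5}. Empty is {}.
Answer: {3,4,6,8,10}

Derivation:
Constraint 1 (X != V) on D(X)={4,6,7,8} D(V)={3,4,5,7,8,9}: no change
Constraint 2 (V != W) on D(V)={3,4,5,7,8,9} D(W)={3,4,6,8,10}: no change
So after constraint 2: D(W) = {3,4,6,8,10}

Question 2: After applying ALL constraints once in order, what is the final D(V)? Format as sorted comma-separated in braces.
Constraint 1 (X != V) on D(X)={4,6,7,8} D(V)={3,4,5,7,8,9}: no change
Constraint 2 (V != W) on D(V)={3,4,5,7,8,9} D(W)={3,4,6,8,10}: no change
Constraint 3 (V < X) on D(V)={3,4,5,7,8,9} D(X)={4,6,7,8}: V {3,4,5,7,8,9}->{3,4,5,7}
So after all 3 constraints: D(V) = {3,4,5,7}

Answer: {3,4,5,7}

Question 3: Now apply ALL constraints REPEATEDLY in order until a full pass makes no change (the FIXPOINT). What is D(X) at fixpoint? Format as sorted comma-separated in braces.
Answer: {4,6,7,8}

Derivation:
pass 0 (initial): D(X)={4,6,7,8}
pass 1: V {3,4,5,7,8,9}->{3,4,5,7}
pass 2: no change
Fixpoint after 2 passes: D(X) = {4,6,7,8}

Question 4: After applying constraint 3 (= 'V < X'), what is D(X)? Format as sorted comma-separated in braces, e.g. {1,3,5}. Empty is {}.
Constraint 1 (X != V) on D(X)={4,6,7,8} D(V)={3,4,5,7,8,9}: no change
Constraint 2 (V != W) on D(V)={3,4,5,7,8,9} D(W)={3,4,6,8,10}: no change
Constraint 3 (V < X) on D(V)={3,4,5,7,8,9} D(X)={4,6,7,8}: V {3,4,5,7,8,9}->{3,4,5,7}
So after constraint 3: D(X) = {4,6,7,8}

Answer: {4,6,7,8}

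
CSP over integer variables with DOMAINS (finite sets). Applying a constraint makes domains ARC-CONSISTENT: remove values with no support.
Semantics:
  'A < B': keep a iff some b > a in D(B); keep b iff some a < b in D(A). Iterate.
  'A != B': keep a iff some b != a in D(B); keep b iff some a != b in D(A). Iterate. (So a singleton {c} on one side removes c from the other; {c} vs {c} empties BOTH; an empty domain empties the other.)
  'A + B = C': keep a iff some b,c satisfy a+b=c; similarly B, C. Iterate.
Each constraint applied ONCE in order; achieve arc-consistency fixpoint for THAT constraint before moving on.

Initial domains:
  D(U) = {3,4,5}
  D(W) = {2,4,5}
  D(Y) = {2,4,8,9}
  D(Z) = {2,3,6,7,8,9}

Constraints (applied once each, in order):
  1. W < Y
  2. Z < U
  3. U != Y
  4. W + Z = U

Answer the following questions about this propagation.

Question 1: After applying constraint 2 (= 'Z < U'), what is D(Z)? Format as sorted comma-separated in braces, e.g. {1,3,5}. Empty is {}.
Answer: {2,3}

Derivation:
Constraint 1 (W < Y) on D(W)={2,4,5} D(Y)={2,4,8,9}: Y {2,4,8,9}->{4,8,9}
Constraint 2 (Z < U) on D(Z)={2,3,6,7,8,9} D(U)={3,4,5}: Z {2,3,6,7,8,9}->{2,3}
So after constraint 2: D(Z) = {2,3}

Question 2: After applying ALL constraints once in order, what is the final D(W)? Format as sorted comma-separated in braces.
Answer: {2}

Derivation:
Constraint 1 (W < Y) on D(W)={2,4,5} D(Y)={2,4,8,9}: Y {2,4,8,9}->{4,8,9}
Constraint 2 (Z < U) on D(Z)={2,3,6,7,8,9} D(U)={3,4,5}: Z {2,3,6,7,8,9}->{2,3}
Constraint 3 (U != Y) on D(U)={3,4,5} D(Y)={4,8,9}: no change
Constraint 4 (W + Z = U) on D(W)={2,4,5} D(Z)={2,3} D(U)={3,4,5}: W {2,4,5}->{2}; U {3,4,5}->{4,5}
So after all 4 constraints: D(W) = {2}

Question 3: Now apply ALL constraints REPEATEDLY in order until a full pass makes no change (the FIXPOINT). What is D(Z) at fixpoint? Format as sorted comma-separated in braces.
pass 0 (initial): D(Z)={2,3,6,7,8,9}
pass 1: U {3,4,5}->{4,5}; W {2,4,5}->{2}; Y {2,4,8,9}->{4,8,9}; Z {2,3,6,7,8,9}->{2,3}
pass 2: no change
Fixpoint after 2 passes: D(Z) = {2,3}

Answer: {2,3}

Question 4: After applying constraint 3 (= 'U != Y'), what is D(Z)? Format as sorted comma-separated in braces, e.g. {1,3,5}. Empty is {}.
Answer: {2,3}

Derivation:
Constraint 1 (W < Y) on D(W)={2,4,5} D(Y)={2,4,8,9}: Y {2,4,8,9}->{4,8,9}
Constraint 2 (Z < U) on D(Z)={2,3,6,7,8,9} D(U)={3,4,5}: Z {2,3,6,7,8,9}->{2,3}
Constraint 3 (U != Y) on D(U)={3,4,5} D(Y)={4,8,9}: no change
So after constraint 3: D(Z) = {2,3}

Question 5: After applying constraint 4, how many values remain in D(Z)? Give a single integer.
Answer: 2

Derivation:
Constraint 1 (W < Y) on D(W)={2,4,5} D(Y)={2,4,8,9}: Y {2,4,8,9}->{4,8,9}
Constraint 2 (Z < U) on D(Z)={2,3,6,7,8,9} D(U)={3,4,5}: Z {2,3,6,7,8,9}->{2,3}
Constraint 3 (U != Y) on D(U)={3,4,5} D(Y)={4,8,9}: no change
Constraint 4 (W + Z = U) on D(W)={2,4,5} D(Z)={2,3} D(U)={3,4,5}: W {2,4,5}->{2}; U {3,4,5}->{4,5}
So after constraint 4: D(Z)={2,3}, size = 2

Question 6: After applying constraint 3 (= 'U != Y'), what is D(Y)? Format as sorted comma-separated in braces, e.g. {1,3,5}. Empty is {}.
Answer: {4,8,9}

Derivation:
Constraint 1 (W < Y) on D(W)={2,4,5} D(Y)={2,4,8,9}: Y {2,4,8,9}->{4,8,9}
Constraint 2 (Z < U) on D(Z)={2,3,6,7,8,9} D(U)={3,4,5}: Z {2,3,6,7,8,9}->{2,3}
Constraint 3 (U != Y) on D(U)={3,4,5} D(Y)={4,8,9}: no change
So after constraint 3: D(Y) = {4,8,9}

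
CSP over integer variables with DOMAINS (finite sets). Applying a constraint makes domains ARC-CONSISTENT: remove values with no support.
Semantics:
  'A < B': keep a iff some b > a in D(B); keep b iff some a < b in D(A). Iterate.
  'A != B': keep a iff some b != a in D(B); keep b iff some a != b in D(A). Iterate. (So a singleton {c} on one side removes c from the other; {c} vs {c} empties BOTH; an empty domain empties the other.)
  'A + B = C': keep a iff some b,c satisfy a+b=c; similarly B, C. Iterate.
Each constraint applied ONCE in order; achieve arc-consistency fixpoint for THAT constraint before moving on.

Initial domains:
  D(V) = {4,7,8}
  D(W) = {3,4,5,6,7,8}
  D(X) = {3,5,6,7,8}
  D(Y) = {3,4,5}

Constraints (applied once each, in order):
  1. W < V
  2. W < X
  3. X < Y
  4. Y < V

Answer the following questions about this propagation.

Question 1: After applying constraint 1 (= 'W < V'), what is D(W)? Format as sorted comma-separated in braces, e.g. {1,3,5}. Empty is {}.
Answer: {3,4,5,6,7}

Derivation:
Constraint 1 (W < V) on D(W)={3,4,5,6,7,8} D(V)={4,7,8}: W {3,4,5,6,7,8}->{3,4,5,6,7}
So after constraint 1: D(W) = {3,4,5,6,7}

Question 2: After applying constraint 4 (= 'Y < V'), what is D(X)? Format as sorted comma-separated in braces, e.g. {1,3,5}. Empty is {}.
Answer: {}

Derivation:
Constraint 1 (W < V) on D(W)={3,4,5,6,7,8} D(V)={4,7,8}: W {3,4,5,6,7,8}->{3,4,5,6,7}
Constraint 2 (W < X) on D(W)={3,4,5,6,7} D(X)={3,5,6,7,8}: X {3,5,6,7,8}->{5,6,7,8}
Constraint 3 (X < Y) on D(X)={5,6,7,8} D(Y)={3,4,5}: X {5,6,7,8}->{}; Y {3,4,5}->{}
Constraint 4 (Y < V) on D(Y)={} D(V)={4,7,8}: V {4,7,8}->{}
So after constraint 4: D(X) = {}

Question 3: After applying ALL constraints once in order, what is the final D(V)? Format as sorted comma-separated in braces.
Constraint 1 (W < V) on D(W)={3,4,5,6,7,8} D(V)={4,7,8}: W {3,4,5,6,7,8}->{3,4,5,6,7}
Constraint 2 (W < X) on D(W)={3,4,5,6,7} D(X)={3,5,6,7,8}: X {3,5,6,7,8}->{5,6,7,8}
Constraint 3 (X < Y) on D(X)={5,6,7,8} D(Y)={3,4,5}: X {5,6,7,8}->{}; Y {3,4,5}->{}
Constraint 4 (Y < V) on D(Y)={} D(V)={4,7,8}: V {4,7,8}->{}
So after all 4 constraints: D(V) = {}

Answer: {}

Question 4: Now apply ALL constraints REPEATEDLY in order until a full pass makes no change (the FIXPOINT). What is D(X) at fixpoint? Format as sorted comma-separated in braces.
pass 0 (initial): D(X)={3,5,6,7,8}
pass 1: V {4,7,8}->{}; W {3,4,5,6,7,8}->{3,4,5,6,7}; X {3,5,6,7,8}->{}; Y {3,4,5}->{}
pass 2: W {3,4,5,6,7}->{}
pass 3: no change
Fixpoint after 3 passes: D(X) = {}

Answer: {}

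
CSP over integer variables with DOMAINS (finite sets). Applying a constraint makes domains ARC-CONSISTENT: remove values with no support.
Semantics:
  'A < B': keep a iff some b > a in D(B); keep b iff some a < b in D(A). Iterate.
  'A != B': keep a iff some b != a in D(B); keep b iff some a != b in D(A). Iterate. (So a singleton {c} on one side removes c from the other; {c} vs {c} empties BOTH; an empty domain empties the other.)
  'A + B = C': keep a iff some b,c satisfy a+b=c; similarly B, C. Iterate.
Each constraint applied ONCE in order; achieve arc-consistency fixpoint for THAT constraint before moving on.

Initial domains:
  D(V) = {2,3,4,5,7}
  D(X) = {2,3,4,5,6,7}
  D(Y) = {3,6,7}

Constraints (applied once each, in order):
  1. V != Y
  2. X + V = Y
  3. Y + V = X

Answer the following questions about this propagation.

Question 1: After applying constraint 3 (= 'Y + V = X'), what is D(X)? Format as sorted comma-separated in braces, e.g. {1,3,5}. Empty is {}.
Constraint 1 (V != Y) on D(V)={2,3,4,5,7} D(Y)={3,6,7}: no change
Constraint 2 (X + V = Y) on D(X)={2,3,4,5,6,7} D(V)={2,3,4,5,7} D(Y)={3,6,7}: X {2,3,4,5,6,7}->{2,3,4,5}; V {2,3,4,5,7}->{2,3,4,5}; Y {3,6,7}->{6,7}
Constraint 3 (Y + V = X) on D(Y)={6,7} D(V)={2,3,4,5} D(X)={2,3,4,5}: Y {6,7}->{}; V {2,3,4,5}->{}; X {2,3,4,5}->{}
So after constraint 3: D(X) = {}

Answer: {}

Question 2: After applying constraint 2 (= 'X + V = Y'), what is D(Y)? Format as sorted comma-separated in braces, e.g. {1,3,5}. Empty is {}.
Answer: {6,7}

Derivation:
Constraint 1 (V != Y) on D(V)={2,3,4,5,7} D(Y)={3,6,7}: no change
Constraint 2 (X + V = Y) on D(X)={2,3,4,5,6,7} D(V)={2,3,4,5,7} D(Y)={3,6,7}: X {2,3,4,5,6,7}->{2,3,4,5}; V {2,3,4,5,7}->{2,3,4,5}; Y {3,6,7}->{6,7}
So after constraint 2: D(Y) = {6,7}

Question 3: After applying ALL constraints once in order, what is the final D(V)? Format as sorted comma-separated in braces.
Constraint 1 (V != Y) on D(V)={2,3,4,5,7} D(Y)={3,6,7}: no change
Constraint 2 (X + V = Y) on D(X)={2,3,4,5,6,7} D(V)={2,3,4,5,7} D(Y)={3,6,7}: X {2,3,4,5,6,7}->{2,3,4,5}; V {2,3,4,5,7}->{2,3,4,5}; Y {3,6,7}->{6,7}
Constraint 3 (Y + V = X) on D(Y)={6,7} D(V)={2,3,4,5} D(X)={2,3,4,5}: Y {6,7}->{}; V {2,3,4,5}->{}; X {2,3,4,5}->{}
So after all 3 constraints: D(V) = {}

Answer: {}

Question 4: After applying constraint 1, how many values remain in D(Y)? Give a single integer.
Constraint 1 (V != Y) on D(V)={2,3,4,5,7} D(Y)={3,6,7}: no change
So after constraint 1: D(Y)={3,6,7}, size = 3

Answer: 3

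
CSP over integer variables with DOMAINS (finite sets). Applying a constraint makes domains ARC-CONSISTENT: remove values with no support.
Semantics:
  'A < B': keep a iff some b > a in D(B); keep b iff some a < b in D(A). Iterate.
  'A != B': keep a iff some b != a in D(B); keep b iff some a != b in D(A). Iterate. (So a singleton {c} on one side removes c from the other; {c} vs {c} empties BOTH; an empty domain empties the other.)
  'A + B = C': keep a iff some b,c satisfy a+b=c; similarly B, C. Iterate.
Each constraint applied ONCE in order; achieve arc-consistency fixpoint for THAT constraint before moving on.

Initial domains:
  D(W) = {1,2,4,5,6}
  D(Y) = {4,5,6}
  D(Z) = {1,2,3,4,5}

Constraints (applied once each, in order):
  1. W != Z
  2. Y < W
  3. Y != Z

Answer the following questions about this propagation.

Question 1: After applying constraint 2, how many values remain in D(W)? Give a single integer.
Constraint 1 (W != Z) on D(W)={1,2,4,5,6} D(Z)={1,2,3,4,5}: no change
Constraint 2 (Y < W) on D(Y)={4,5,6} D(W)={1,2,4,5,6}: Y {4,5,6}->{4,5}; W {1,2,4,5,6}->{5,6}
So after constraint 2: D(W)={5,6}, size = 2

Answer: 2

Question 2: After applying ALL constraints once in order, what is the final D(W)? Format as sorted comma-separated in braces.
Constraint 1 (W != Z) on D(W)={1,2,4,5,6} D(Z)={1,2,3,4,5}: no change
Constraint 2 (Y < W) on D(Y)={4,5,6} D(W)={1,2,4,5,6}: Y {4,5,6}->{4,5}; W {1,2,4,5,6}->{5,6}
Constraint 3 (Y != Z) on D(Y)={4,5} D(Z)={1,2,3,4,5}: no change
So after all 3 constraints: D(W) = {5,6}

Answer: {5,6}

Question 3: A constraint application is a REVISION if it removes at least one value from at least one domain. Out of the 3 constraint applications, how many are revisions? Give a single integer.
Constraint 1 (W != Z) on D(W)={1,2,4,5,6} D(Z)={1,2,3,4,5}: no change => not a revision
Constraint 2 (Y < W) on D(Y)={4,5,6} D(W)={1,2,4,5,6}: Y {4,5,6}->{4,5}; W {1,2,4,5,6}->{5,6} => REVISION
Constraint 3 (Y != Z) on D(Y)={4,5} D(Z)={1,2,3,4,5}: no change => not a revision
Total revisions = 1

Answer: 1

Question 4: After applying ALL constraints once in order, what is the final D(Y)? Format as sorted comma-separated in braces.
Answer: {4,5}

Derivation:
Constraint 1 (W != Z) on D(W)={1,2,4,5,6} D(Z)={1,2,3,4,5}: no change
Constraint 2 (Y < W) on D(Y)={4,5,6} D(W)={1,2,4,5,6}: Y {4,5,6}->{4,5}; W {1,2,4,5,6}->{5,6}
Constraint 3 (Y != Z) on D(Y)={4,5} D(Z)={1,2,3,4,5}: no change
So after all 3 constraints: D(Y) = {4,5}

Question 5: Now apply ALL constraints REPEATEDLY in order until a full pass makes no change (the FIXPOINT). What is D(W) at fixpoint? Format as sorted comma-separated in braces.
pass 0 (initial): D(W)={1,2,4,5,6}
pass 1: W {1,2,4,5,6}->{5,6}; Y {4,5,6}->{4,5}
pass 2: no change
Fixpoint after 2 passes: D(W) = {5,6}

Answer: {5,6}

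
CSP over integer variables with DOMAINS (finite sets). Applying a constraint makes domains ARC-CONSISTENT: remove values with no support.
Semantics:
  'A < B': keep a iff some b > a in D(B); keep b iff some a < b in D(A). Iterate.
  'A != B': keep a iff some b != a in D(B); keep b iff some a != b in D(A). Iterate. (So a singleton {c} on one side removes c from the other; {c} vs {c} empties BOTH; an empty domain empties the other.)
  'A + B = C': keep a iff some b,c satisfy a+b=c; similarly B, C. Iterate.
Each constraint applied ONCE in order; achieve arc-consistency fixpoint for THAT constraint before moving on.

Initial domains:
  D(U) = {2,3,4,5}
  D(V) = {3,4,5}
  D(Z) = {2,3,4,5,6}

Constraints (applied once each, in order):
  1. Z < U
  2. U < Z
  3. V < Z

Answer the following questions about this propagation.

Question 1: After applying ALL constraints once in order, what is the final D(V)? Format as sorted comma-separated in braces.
Constraint 1 (Z < U) on D(Z)={2,3,4,5,6} D(U)={2,3,4,5}: Z {2,3,4,5,6}->{2,3,4}; U {2,3,4,5}->{3,4,5}
Constraint 2 (U < Z) on D(U)={3,4,5} D(Z)={2,3,4}: U {3,4,5}->{3}; Z {2,3,4}->{4}
Constraint 3 (V < Z) on D(V)={3,4,5} D(Z)={4}: V {3,4,5}->{3}
So after all 3 constraints: D(V) = {3}

Answer: {3}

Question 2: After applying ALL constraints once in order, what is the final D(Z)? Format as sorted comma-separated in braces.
Constraint 1 (Z < U) on D(Z)={2,3,4,5,6} D(U)={2,3,4,5}: Z {2,3,4,5,6}->{2,3,4}; U {2,3,4,5}->{3,4,5}
Constraint 2 (U < Z) on D(U)={3,4,5} D(Z)={2,3,4}: U {3,4,5}->{3}; Z {2,3,4}->{4}
Constraint 3 (V < Z) on D(V)={3,4,5} D(Z)={4}: V {3,4,5}->{3}
So after all 3 constraints: D(Z) = {4}

Answer: {4}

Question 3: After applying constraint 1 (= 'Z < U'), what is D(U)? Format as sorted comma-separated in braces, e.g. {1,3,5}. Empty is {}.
Answer: {3,4,5}

Derivation:
Constraint 1 (Z < U) on D(Z)={2,3,4,5,6} D(U)={2,3,4,5}: Z {2,3,4,5,6}->{2,3,4}; U {2,3,4,5}->{3,4,5}
So after constraint 1: D(U) = {3,4,5}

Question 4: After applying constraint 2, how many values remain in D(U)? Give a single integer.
Constraint 1 (Z < U) on D(Z)={2,3,4,5,6} D(U)={2,3,4,5}: Z {2,3,4,5,6}->{2,3,4}; U {2,3,4,5}->{3,4,5}
Constraint 2 (U < Z) on D(U)={3,4,5} D(Z)={2,3,4}: U {3,4,5}->{3}; Z {2,3,4}->{4}
So after constraint 2: D(U)={3}, size = 1

Answer: 1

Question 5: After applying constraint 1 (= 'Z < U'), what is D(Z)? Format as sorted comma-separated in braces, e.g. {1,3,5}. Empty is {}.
Constraint 1 (Z < U) on D(Z)={2,3,4,5,6} D(U)={2,3,4,5}: Z {2,3,4,5,6}->{2,3,4}; U {2,3,4,5}->{3,4,5}
So after constraint 1: D(Z) = {2,3,4}

Answer: {2,3,4}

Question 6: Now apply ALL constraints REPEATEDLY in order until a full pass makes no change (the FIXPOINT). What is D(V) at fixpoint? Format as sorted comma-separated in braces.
pass 0 (initial): D(V)={3,4,5}
pass 1: U {2,3,4,5}->{3}; V {3,4,5}->{3}; Z {2,3,4,5,6}->{4}
pass 2: U {3}->{}; V {3}->{}; Z {4}->{}
pass 3: no change
Fixpoint after 3 passes: D(V) = {}

Answer: {}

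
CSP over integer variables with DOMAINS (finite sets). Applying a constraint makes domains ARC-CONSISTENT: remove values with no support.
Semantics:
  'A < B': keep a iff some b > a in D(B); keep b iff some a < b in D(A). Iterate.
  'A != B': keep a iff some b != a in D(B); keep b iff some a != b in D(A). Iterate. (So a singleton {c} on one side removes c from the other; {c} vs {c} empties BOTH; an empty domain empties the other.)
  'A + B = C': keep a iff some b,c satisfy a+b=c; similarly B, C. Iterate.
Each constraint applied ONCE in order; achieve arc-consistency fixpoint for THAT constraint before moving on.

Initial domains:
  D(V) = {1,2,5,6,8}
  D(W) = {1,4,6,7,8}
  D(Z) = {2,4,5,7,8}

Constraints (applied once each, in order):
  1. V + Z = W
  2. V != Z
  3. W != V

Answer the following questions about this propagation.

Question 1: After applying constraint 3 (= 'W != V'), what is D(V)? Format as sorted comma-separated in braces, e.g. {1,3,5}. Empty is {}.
Constraint 1 (V + Z = W) on D(V)={1,2,5,6,8} D(Z)={2,4,5,7,8} D(W)={1,4,6,7,8}: V {1,2,5,6,8}->{1,2,5,6}; Z {2,4,5,7,8}->{2,4,5,7}; W {1,4,6,7,8}->{4,6,7,8}
Constraint 2 (V != Z) on D(V)={1,2,5,6} D(Z)={2,4,5,7}: no change
Constraint 3 (W != V) on D(W)={4,6,7,8} D(V)={1,2,5,6}: no change
So after constraint 3: D(V) = {1,2,5,6}

Answer: {1,2,5,6}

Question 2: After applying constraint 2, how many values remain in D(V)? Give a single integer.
Constraint 1 (V + Z = W) on D(V)={1,2,5,6,8} D(Z)={2,4,5,7,8} D(W)={1,4,6,7,8}: V {1,2,5,6,8}->{1,2,5,6}; Z {2,4,5,7,8}->{2,4,5,7}; W {1,4,6,7,8}->{4,6,7,8}
Constraint 2 (V != Z) on D(V)={1,2,5,6} D(Z)={2,4,5,7}: no change
So after constraint 2: D(V)={1,2,5,6}, size = 4

Answer: 4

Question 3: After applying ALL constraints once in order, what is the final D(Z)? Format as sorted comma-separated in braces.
Constraint 1 (V + Z = W) on D(V)={1,2,5,6,8} D(Z)={2,4,5,7,8} D(W)={1,4,6,7,8}: V {1,2,5,6,8}->{1,2,5,6}; Z {2,4,5,7,8}->{2,4,5,7}; W {1,4,6,7,8}->{4,6,7,8}
Constraint 2 (V != Z) on D(V)={1,2,5,6} D(Z)={2,4,5,7}: no change
Constraint 3 (W != V) on D(W)={4,6,7,8} D(V)={1,2,5,6}: no change
So after all 3 constraints: D(Z) = {2,4,5,7}

Answer: {2,4,5,7}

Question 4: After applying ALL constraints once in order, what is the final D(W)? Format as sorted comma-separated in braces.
Answer: {4,6,7,8}

Derivation:
Constraint 1 (V + Z = W) on D(V)={1,2,5,6,8} D(Z)={2,4,5,7,8} D(W)={1,4,6,7,8}: V {1,2,5,6,8}->{1,2,5,6}; Z {2,4,5,7,8}->{2,4,5,7}; W {1,4,6,7,8}->{4,6,7,8}
Constraint 2 (V != Z) on D(V)={1,2,5,6} D(Z)={2,4,5,7}: no change
Constraint 3 (W != V) on D(W)={4,6,7,8} D(V)={1,2,5,6}: no change
So after all 3 constraints: D(W) = {4,6,7,8}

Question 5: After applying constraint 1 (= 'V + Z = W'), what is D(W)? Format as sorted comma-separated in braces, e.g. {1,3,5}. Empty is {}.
Constraint 1 (V + Z = W) on D(V)={1,2,5,6,8} D(Z)={2,4,5,7,8} D(W)={1,4,6,7,8}: V {1,2,5,6,8}->{1,2,5,6}; Z {2,4,5,7,8}->{2,4,5,7}; W {1,4,6,7,8}->{4,6,7,8}
So after constraint 1: D(W) = {4,6,7,8}

Answer: {4,6,7,8}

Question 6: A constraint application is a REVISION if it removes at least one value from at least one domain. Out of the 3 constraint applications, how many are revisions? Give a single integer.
Answer: 1

Derivation:
Constraint 1 (V + Z = W) on D(V)={1,2,5,6,8} D(Z)={2,4,5,7,8} D(W)={1,4,6,7,8}: V {1,2,5,6,8}->{1,2,5,6}; Z {2,4,5,7,8}->{2,4,5,7}; W {1,4,6,7,8}->{4,6,7,8} => REVISION
Constraint 2 (V != Z) on D(V)={1,2,5,6} D(Z)={2,4,5,7}: no change => not a revision
Constraint 3 (W != V) on D(W)={4,6,7,8} D(V)={1,2,5,6}: no change => not a revision
Total revisions = 1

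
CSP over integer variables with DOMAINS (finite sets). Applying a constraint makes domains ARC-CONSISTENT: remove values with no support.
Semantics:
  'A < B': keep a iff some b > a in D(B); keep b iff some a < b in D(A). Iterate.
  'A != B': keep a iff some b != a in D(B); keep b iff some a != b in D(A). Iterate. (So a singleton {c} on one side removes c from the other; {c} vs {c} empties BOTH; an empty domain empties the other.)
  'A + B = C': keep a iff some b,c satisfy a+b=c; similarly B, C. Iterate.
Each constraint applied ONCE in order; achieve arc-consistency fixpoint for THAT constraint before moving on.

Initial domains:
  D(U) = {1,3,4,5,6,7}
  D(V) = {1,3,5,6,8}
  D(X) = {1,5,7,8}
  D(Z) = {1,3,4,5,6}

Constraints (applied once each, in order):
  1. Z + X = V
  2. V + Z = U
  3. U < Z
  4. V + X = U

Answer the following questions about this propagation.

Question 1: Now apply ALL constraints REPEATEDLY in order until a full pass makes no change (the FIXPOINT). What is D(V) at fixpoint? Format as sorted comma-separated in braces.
pass 0 (initial): D(V)={1,3,5,6,8}
pass 1: U {1,3,4,5,6,7}->{}; V {1,3,5,6,8}->{}; X {1,5,7,8}->{}; Z {1,3,4,5,6}->{}
pass 2: no change
Fixpoint after 2 passes: D(V) = {}

Answer: {}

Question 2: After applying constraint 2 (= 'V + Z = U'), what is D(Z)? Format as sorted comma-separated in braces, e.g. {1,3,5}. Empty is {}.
Answer: {1}

Derivation:
Constraint 1 (Z + X = V) on D(Z)={1,3,4,5,6} D(X)={1,5,7,8} D(V)={1,3,5,6,8}: Z {1,3,4,5,6}->{1,3,4,5}; X {1,5,7,8}->{1,5,7}; V {1,3,5,6,8}->{5,6,8}
Constraint 2 (V + Z = U) on D(V)={5,6,8} D(Z)={1,3,4,5} D(U)={1,3,4,5,6,7}: V {5,6,8}->{5,6}; Z {1,3,4,5}->{1}; U {1,3,4,5,6,7}->{6,7}
So after constraint 2: D(Z) = {1}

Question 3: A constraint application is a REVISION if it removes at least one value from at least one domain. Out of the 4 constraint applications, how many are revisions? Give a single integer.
Answer: 4

Derivation:
Constraint 1 (Z + X = V) on D(Z)={1,3,4,5,6} D(X)={1,5,7,8} D(V)={1,3,5,6,8}: Z {1,3,4,5,6}->{1,3,4,5}; X {1,5,7,8}->{1,5,7}; V {1,3,5,6,8}->{5,6,8} => REVISION
Constraint 2 (V + Z = U) on D(V)={5,6,8} D(Z)={1,3,4,5} D(U)={1,3,4,5,6,7}: V {5,6,8}->{5,6}; Z {1,3,4,5}->{1}; U {1,3,4,5,6,7}->{6,7} => REVISION
Constraint 3 (U < Z) on D(U)={6,7} D(Z)={1}: U {6,7}->{}; Z {1}->{} => REVISION
Constraint 4 (V + X = U) on D(V)={5,6} D(X)={1,5,7} D(U)={}: V {5,6}->{}; X {1,5,7}->{} => REVISION
Total revisions = 4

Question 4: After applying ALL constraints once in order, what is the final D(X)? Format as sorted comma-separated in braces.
Answer: {}

Derivation:
Constraint 1 (Z + X = V) on D(Z)={1,3,4,5,6} D(X)={1,5,7,8} D(V)={1,3,5,6,8}: Z {1,3,4,5,6}->{1,3,4,5}; X {1,5,7,8}->{1,5,7}; V {1,3,5,6,8}->{5,6,8}
Constraint 2 (V + Z = U) on D(V)={5,6,8} D(Z)={1,3,4,5} D(U)={1,3,4,5,6,7}: V {5,6,8}->{5,6}; Z {1,3,4,5}->{1}; U {1,3,4,5,6,7}->{6,7}
Constraint 3 (U < Z) on D(U)={6,7} D(Z)={1}: U {6,7}->{}; Z {1}->{}
Constraint 4 (V + X = U) on D(V)={5,6} D(X)={1,5,7} D(U)={}: V {5,6}->{}; X {1,5,7}->{}
So after all 4 constraints: D(X) = {}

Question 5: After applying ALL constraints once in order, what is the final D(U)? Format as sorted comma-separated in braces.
Answer: {}

Derivation:
Constraint 1 (Z + X = V) on D(Z)={1,3,4,5,6} D(X)={1,5,7,8} D(V)={1,3,5,6,8}: Z {1,3,4,5,6}->{1,3,4,5}; X {1,5,7,8}->{1,5,7}; V {1,3,5,6,8}->{5,6,8}
Constraint 2 (V + Z = U) on D(V)={5,6,8} D(Z)={1,3,4,5} D(U)={1,3,4,5,6,7}: V {5,6,8}->{5,6}; Z {1,3,4,5}->{1}; U {1,3,4,5,6,7}->{6,7}
Constraint 3 (U < Z) on D(U)={6,7} D(Z)={1}: U {6,7}->{}; Z {1}->{}
Constraint 4 (V + X = U) on D(V)={5,6} D(X)={1,5,7} D(U)={}: V {5,6}->{}; X {1,5,7}->{}
So after all 4 constraints: D(U) = {}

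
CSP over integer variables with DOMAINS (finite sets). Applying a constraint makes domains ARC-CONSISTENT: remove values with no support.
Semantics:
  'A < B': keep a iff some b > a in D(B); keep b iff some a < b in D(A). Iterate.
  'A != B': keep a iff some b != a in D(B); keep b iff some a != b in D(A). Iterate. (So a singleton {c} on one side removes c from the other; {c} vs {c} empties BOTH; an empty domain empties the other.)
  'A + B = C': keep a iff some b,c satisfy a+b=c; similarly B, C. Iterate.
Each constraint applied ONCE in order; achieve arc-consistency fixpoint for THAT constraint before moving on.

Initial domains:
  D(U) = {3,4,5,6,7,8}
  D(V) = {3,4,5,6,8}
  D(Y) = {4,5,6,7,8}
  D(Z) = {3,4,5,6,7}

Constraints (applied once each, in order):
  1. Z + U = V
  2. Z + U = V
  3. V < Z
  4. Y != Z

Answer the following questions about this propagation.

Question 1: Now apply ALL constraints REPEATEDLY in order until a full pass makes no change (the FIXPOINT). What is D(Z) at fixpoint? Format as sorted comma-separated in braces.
pass 0 (initial): D(Z)={3,4,5,6,7}
pass 1: U {3,4,5,6,7,8}->{3,4,5}; V {3,4,5,6,8}->{}; Y {4,5,6,7,8}->{}; Z {3,4,5,6,7}->{}
pass 2: U {3,4,5}->{}
pass 3: no change
Fixpoint after 3 passes: D(Z) = {}

Answer: {}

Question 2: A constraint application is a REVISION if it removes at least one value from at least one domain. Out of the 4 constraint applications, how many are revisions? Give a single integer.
Constraint 1 (Z + U = V) on D(Z)={3,4,5,6,7} D(U)={3,4,5,6,7,8} D(V)={3,4,5,6,8}: Z {3,4,5,6,7}->{3,4,5}; U {3,4,5,6,7,8}->{3,4,5}; V {3,4,5,6,8}->{6,8} => REVISION
Constraint 2 (Z + U = V) on D(Z)={3,4,5} D(U)={3,4,5} D(V)={6,8}: no change => not a revision
Constraint 3 (V < Z) on D(V)={6,8} D(Z)={3,4,5}: V {6,8}->{}; Z {3,4,5}->{} => REVISION
Constraint 4 (Y != Z) on D(Y)={4,5,6,7,8} D(Z)={}: Y {4,5,6,7,8}->{} => REVISION
Total revisions = 3

Answer: 3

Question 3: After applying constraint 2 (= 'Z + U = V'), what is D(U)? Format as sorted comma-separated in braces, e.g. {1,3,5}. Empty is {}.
Answer: {3,4,5}

Derivation:
Constraint 1 (Z + U = V) on D(Z)={3,4,5,6,7} D(U)={3,4,5,6,7,8} D(V)={3,4,5,6,8}: Z {3,4,5,6,7}->{3,4,5}; U {3,4,5,6,7,8}->{3,4,5}; V {3,4,5,6,8}->{6,8}
Constraint 2 (Z + U = V) on D(Z)={3,4,5} D(U)={3,4,5} D(V)={6,8}: no change
So after constraint 2: D(U) = {3,4,5}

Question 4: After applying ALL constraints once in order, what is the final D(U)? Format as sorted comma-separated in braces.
Answer: {3,4,5}

Derivation:
Constraint 1 (Z + U = V) on D(Z)={3,4,5,6,7} D(U)={3,4,5,6,7,8} D(V)={3,4,5,6,8}: Z {3,4,5,6,7}->{3,4,5}; U {3,4,5,6,7,8}->{3,4,5}; V {3,4,5,6,8}->{6,8}
Constraint 2 (Z + U = V) on D(Z)={3,4,5} D(U)={3,4,5} D(V)={6,8}: no change
Constraint 3 (V < Z) on D(V)={6,8} D(Z)={3,4,5}: V {6,8}->{}; Z {3,4,5}->{}
Constraint 4 (Y != Z) on D(Y)={4,5,6,7,8} D(Z)={}: Y {4,5,6,7,8}->{}
So after all 4 constraints: D(U) = {3,4,5}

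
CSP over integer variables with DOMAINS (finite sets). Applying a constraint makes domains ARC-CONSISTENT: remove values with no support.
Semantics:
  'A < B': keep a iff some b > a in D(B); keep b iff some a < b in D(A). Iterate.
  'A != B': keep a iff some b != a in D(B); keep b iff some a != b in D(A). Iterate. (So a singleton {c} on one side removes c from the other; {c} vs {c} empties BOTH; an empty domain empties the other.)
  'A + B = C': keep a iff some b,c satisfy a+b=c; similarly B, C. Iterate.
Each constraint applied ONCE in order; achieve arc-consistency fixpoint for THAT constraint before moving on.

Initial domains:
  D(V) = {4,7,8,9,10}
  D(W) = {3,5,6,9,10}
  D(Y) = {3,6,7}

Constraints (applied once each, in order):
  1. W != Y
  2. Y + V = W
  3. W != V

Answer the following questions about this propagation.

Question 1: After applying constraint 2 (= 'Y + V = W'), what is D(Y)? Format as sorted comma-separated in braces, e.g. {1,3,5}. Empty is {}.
Constraint 1 (W != Y) on D(W)={3,5,6,9,10} D(Y)={3,6,7}: no change
Constraint 2 (Y + V = W) on D(Y)={3,6,7} D(V)={4,7,8,9,10} D(W)={3,5,6,9,10}: Y {3,6,7}->{3,6}; V {4,7,8,9,10}->{4,7}; W {3,5,6,9,10}->{10}
So after constraint 2: D(Y) = {3,6}

Answer: {3,6}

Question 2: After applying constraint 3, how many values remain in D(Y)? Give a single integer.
Answer: 2

Derivation:
Constraint 1 (W != Y) on D(W)={3,5,6,9,10} D(Y)={3,6,7}: no change
Constraint 2 (Y + V = W) on D(Y)={3,6,7} D(V)={4,7,8,9,10} D(W)={3,5,6,9,10}: Y {3,6,7}->{3,6}; V {4,7,8,9,10}->{4,7}; W {3,5,6,9,10}->{10}
Constraint 3 (W != V) on D(W)={10} D(V)={4,7}: no change
So after constraint 3: D(Y)={3,6}, size = 2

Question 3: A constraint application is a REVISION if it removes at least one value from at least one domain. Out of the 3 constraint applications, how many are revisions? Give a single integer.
Answer: 1

Derivation:
Constraint 1 (W != Y) on D(W)={3,5,6,9,10} D(Y)={3,6,7}: no change => not a revision
Constraint 2 (Y + V = W) on D(Y)={3,6,7} D(V)={4,7,8,9,10} D(W)={3,5,6,9,10}: Y {3,6,7}->{3,6}; V {4,7,8,9,10}->{4,7}; W {3,5,6,9,10}->{10} => REVISION
Constraint 3 (W != V) on D(W)={10} D(V)={4,7}: no change => not a revision
Total revisions = 1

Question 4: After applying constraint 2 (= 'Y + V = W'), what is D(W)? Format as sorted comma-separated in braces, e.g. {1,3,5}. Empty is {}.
Answer: {10}

Derivation:
Constraint 1 (W != Y) on D(W)={3,5,6,9,10} D(Y)={3,6,7}: no change
Constraint 2 (Y + V = W) on D(Y)={3,6,7} D(V)={4,7,8,9,10} D(W)={3,5,6,9,10}: Y {3,6,7}->{3,6}; V {4,7,8,9,10}->{4,7}; W {3,5,6,9,10}->{10}
So after constraint 2: D(W) = {10}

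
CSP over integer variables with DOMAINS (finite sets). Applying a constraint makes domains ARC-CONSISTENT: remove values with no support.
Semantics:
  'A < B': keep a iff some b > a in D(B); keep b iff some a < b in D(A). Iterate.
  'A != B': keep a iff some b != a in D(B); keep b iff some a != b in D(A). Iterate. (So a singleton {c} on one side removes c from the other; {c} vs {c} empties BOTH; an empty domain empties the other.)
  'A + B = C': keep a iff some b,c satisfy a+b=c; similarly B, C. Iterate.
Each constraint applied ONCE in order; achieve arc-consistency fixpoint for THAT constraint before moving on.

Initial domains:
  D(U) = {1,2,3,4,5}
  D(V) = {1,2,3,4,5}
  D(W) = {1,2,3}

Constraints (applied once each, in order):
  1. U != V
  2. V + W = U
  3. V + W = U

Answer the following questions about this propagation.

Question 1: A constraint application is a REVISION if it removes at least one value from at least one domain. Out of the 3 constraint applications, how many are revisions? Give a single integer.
Constraint 1 (U != V) on D(U)={1,2,3,4,5} D(V)={1,2,3,4,5}: no change => not a revision
Constraint 2 (V + W = U) on D(V)={1,2,3,4,5} D(W)={1,2,3} D(U)={1,2,3,4,5}: V {1,2,3,4,5}->{1,2,3,4}; U {1,2,3,4,5}->{2,3,4,5} => REVISION
Constraint 3 (V + W = U) on D(V)={1,2,3,4} D(W)={1,2,3} D(U)={2,3,4,5}: no change => not a revision
Total revisions = 1

Answer: 1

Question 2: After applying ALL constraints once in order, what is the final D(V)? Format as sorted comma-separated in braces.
Answer: {1,2,3,4}

Derivation:
Constraint 1 (U != V) on D(U)={1,2,3,4,5} D(V)={1,2,3,4,5}: no change
Constraint 2 (V + W = U) on D(V)={1,2,3,4,5} D(W)={1,2,3} D(U)={1,2,3,4,5}: V {1,2,3,4,5}->{1,2,3,4}; U {1,2,3,4,5}->{2,3,4,5}
Constraint 3 (V + W = U) on D(V)={1,2,3,4} D(W)={1,2,3} D(U)={2,3,4,5}: no change
So after all 3 constraints: D(V) = {1,2,3,4}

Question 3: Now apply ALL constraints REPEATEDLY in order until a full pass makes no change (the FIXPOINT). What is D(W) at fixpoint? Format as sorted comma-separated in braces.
pass 0 (initial): D(W)={1,2,3}
pass 1: U {1,2,3,4,5}->{2,3,4,5}; V {1,2,3,4,5}->{1,2,3,4}
pass 2: no change
Fixpoint after 2 passes: D(W) = {1,2,3}

Answer: {1,2,3}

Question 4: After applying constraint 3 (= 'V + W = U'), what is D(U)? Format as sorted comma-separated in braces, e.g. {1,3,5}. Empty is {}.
Constraint 1 (U != V) on D(U)={1,2,3,4,5} D(V)={1,2,3,4,5}: no change
Constraint 2 (V + W = U) on D(V)={1,2,3,4,5} D(W)={1,2,3} D(U)={1,2,3,4,5}: V {1,2,3,4,5}->{1,2,3,4}; U {1,2,3,4,5}->{2,3,4,5}
Constraint 3 (V + W = U) on D(V)={1,2,3,4} D(W)={1,2,3} D(U)={2,3,4,5}: no change
So after constraint 3: D(U) = {2,3,4,5}

Answer: {2,3,4,5}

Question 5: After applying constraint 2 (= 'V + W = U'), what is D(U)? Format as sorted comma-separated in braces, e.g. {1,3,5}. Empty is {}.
Answer: {2,3,4,5}

Derivation:
Constraint 1 (U != V) on D(U)={1,2,3,4,5} D(V)={1,2,3,4,5}: no change
Constraint 2 (V + W = U) on D(V)={1,2,3,4,5} D(W)={1,2,3} D(U)={1,2,3,4,5}: V {1,2,3,4,5}->{1,2,3,4}; U {1,2,3,4,5}->{2,3,4,5}
So after constraint 2: D(U) = {2,3,4,5}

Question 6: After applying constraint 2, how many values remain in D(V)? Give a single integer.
Constraint 1 (U != V) on D(U)={1,2,3,4,5} D(V)={1,2,3,4,5}: no change
Constraint 2 (V + W = U) on D(V)={1,2,3,4,5} D(W)={1,2,3} D(U)={1,2,3,4,5}: V {1,2,3,4,5}->{1,2,3,4}; U {1,2,3,4,5}->{2,3,4,5}
So after constraint 2: D(V)={1,2,3,4}, size = 4

Answer: 4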